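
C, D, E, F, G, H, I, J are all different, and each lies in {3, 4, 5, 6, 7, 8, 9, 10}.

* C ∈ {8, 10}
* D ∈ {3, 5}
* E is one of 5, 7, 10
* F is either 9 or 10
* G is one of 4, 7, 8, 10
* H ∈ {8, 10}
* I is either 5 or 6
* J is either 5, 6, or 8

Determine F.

9

The 8 variables together cover exactly {3, 4, 5, 6, 7, 8, 9, 10} — 8 values for 8 variables — and 3 appears only in D's list, so D = 3.
Among the 7 still-open variables, 4 fits only G (and all 7 values in {4, 5, 6, 7, 8, 9, 10} must be used), so G = 4.
Among the 6 still-open variables, 7 fits only E (and all 6 values in {5, 6, 7, 8, 9, 10} must be used), so E = 7.
Among the 5 still-open variables, 9 fits only F (and all 5 values in {5, 6, 8, 9, 10} must be used), so F = 9.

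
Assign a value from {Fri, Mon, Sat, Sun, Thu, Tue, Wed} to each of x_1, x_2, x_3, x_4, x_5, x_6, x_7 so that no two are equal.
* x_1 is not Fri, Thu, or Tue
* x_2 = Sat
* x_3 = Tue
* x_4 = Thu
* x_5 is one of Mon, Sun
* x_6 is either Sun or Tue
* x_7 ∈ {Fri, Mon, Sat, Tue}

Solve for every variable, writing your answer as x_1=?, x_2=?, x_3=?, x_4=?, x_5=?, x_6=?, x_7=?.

x_2's domain is down to {Sat}, so x_2 = Sat. So x_1, x_7 can't be Sat.
x_3 must be Tue (only option left). Strike Tue from x_6, x_7.
That leaves x_4 = Thu.
That leaves x_6 = Sun. Remove Sun from x_1, x_5.
That leaves x_5 = Mon. Remove Mon from x_1, x_7.
x_7 has just one choice, so x_7 = Fri.
x_1 must be Wed (only option left).

x_1=Wed, x_2=Sat, x_3=Tue, x_4=Thu, x_5=Mon, x_6=Sun, x_7=Fri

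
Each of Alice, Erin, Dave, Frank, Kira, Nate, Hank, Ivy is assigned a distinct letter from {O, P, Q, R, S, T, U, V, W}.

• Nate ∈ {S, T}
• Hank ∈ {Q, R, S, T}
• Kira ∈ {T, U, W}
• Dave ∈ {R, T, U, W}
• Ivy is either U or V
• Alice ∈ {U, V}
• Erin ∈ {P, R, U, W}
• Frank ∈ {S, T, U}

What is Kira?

The 8 variables together cover exactly {P, Q, R, S, T, U, V, W} — 8 values for 8 variables — and P appears only in Erin's list, so Erin = P.
The 7 still-open variables together cover exactly {Q, R, S, T, U, V, W} — 7 values for 7 variables — and Q appears only in Hank's list, so Hank = Q.
Among the 6 still-open variables, R fits only Dave (and all 6 values in {R, S, T, U, V, W} must be used), so Dave = R.
Among the 5 still-open variables, W fits only Kira (and all 5 values in {S, T, U, V, W} must be used), so Kira = W.

W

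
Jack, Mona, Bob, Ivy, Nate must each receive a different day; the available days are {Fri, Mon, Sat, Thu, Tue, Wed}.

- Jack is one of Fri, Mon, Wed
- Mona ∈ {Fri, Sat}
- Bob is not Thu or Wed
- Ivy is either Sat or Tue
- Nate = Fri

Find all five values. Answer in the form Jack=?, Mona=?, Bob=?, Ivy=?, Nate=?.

Nate has just one choice, so Nate = Fri. So Jack, Mona, Bob can't be Fri.
Mona must be Sat (only option left). Strike Sat from Bob, Ivy.
That leaves Ivy = Tue. So Bob can't be Tue.
That leaves Bob = Mon. Strike Mon from Jack.
Jack must be Wed (only option left).

Jack=Wed, Mona=Sat, Bob=Mon, Ivy=Tue, Nate=Fri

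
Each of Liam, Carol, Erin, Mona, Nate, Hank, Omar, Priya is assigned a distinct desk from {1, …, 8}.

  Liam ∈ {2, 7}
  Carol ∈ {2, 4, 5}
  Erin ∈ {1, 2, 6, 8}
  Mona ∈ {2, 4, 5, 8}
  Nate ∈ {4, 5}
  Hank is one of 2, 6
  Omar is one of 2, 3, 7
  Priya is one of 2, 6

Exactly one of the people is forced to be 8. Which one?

Among the 8 variables, 1 fits only Erin (and all 8 values in {1, 2, 3, 4, 5, 6, 7, 8} must be used), so Erin = 1.
The 7 still-open variables together cover exactly {2, 3, 4, 5, 6, 7, 8} — 7 values for 7 variables — and 3 appears only in Omar's list, so Omar = 3.
The 6 still-open variables together cover exactly {2, 4, 5, 6, 7, 8} — 6 values for 6 variables — and 7 appears only in Liam's list, so Liam = 7.
Among the 5 still-open variables, 8 fits only Mona (and all 5 values in {2, 4, 5, 6, 8} must be used), so Mona = 8.

Mona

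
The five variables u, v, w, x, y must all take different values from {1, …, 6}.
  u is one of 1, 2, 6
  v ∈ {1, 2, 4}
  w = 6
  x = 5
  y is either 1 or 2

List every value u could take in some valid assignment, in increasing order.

1, 2

w must be 6 (only option left). So u can't be 6.
That leaves x = 5.
The 3 still-open variables together cover exactly {1, 2, 4} — 3 values for 3 variables — and 4 appears only in v's list, so v = 4.
No further eliminations apply; u can still be any of 1, 2.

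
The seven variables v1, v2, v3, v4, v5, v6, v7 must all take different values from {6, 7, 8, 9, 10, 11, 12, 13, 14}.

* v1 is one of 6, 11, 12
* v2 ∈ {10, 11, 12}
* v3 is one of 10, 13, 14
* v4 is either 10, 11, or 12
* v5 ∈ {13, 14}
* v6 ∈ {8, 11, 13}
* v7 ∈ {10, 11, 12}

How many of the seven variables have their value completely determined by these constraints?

2

Among the 7 variables, 6 fits only v1 (and all 7 values in {6, 8, 10, 11, 12, 13, 14} must be used), so v1 = 6.
The 6 still-open variables together cover exactly {8, 10, 11, 12, 13, 14} — 6 values for 6 variables — and 8 appears only in v6's list, so v6 = 8.
v2, v4, v7 between them cover only {10, 11, 12} — a naked triple. Remove those values from v3.
Determined: v1=6, v6=8. The other variables each still have more than one consistent value. That makes 2.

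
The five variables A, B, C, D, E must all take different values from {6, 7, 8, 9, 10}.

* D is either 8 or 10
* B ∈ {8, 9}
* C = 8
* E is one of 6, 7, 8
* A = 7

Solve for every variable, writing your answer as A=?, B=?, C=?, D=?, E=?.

A=7, B=9, C=8, D=10, E=6

A has just one choice, so A = 7. Remove 7 from E.
That leaves C = 8. Eliminate 8 elsewhere: B, D, E.
D has just one choice, so D = 10.
E's domain is down to {6}, so E = 6.
B's domain is down to {9}, so B = 9.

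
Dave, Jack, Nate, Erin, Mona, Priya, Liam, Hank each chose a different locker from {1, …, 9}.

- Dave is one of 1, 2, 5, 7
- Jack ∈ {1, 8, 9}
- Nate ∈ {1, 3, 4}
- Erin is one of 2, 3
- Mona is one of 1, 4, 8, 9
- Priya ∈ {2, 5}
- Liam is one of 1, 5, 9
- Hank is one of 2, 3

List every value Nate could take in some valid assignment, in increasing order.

1, 4

The 8 variables together cover exactly {1, 2, 3, 4, 5, 7, 8, 9} — 8 values for 8 variables — and 7 appears only in Dave's list, so Dave = 7.
Erin and Hank share exactly the 2 values {2, 3}; by pigeonhole those values go to them, so strike 2, 3 from Nate, Priya.
Priya has just one choice, so Priya = 5. Remove 5 from Liam.
No further eliminations apply; Nate can still be any of 1, 4.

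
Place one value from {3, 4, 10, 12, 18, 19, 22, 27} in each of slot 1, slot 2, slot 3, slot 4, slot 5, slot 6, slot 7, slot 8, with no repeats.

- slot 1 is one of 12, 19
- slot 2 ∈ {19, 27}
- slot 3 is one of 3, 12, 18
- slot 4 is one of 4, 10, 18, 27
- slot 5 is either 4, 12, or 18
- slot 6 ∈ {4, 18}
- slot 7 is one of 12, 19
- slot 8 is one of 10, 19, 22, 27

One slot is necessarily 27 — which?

slot 2

The 8 variables draw from only 8 values {3, 4, 10, 12, 18, 19, 22, 27}, so each is used; only slot 3 can be 3, hence slot 3 = 3.
The 7 still-open variables draw from only 7 values {4, 10, 12, 18, 19, 22, 27}, so each is used; only slot 8 can be 22, hence slot 8 = 22.
The 6 still-open variables together cover exactly {4, 10, 12, 18, 19, 27} — 6 values for 6 variables — and 10 appears only in slot 4's list, so slot 4 = 10.
The 5 still-open variables together cover exactly {4, 12, 18, 19, 27} — 5 values for 5 variables — and 27 appears only in slot 2's list, so slot 2 = 27.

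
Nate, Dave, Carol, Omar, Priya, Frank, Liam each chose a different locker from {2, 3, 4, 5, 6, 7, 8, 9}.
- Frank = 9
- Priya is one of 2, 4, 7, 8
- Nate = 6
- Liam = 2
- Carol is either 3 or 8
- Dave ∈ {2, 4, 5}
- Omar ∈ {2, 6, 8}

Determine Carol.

3

Nate's domain is down to {6}, so Nate = 6. Remove 6 from Omar.
Frank must be 9 (only option left).
That leaves Liam = 2. Strike 2 from Dave, Omar, Priya.
That leaves Omar = 8. Strike 8 from Carol, Priya.
So Carol = 3.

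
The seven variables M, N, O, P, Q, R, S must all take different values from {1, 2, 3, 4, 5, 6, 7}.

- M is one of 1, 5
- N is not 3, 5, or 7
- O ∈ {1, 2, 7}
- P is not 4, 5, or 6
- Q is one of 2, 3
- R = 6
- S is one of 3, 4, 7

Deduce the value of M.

R has just one choice, so R = 6. Eliminate 6 elsewhere: N.
Among the 6 still-open variables, 5 fits only M (and all 6 values in {1, 2, 3, 4, 5, 7} must be used), so M = 5.

5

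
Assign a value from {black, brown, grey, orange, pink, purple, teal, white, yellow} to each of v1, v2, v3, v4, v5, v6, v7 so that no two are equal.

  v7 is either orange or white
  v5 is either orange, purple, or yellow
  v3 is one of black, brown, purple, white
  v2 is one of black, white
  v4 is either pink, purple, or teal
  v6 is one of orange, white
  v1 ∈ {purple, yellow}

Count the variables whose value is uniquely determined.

v6 and v7 between them cover only {orange, white} — a naked pair. Remove those values from v2, v3, v5.
v2 must be black (only option left). Strike black from v3.
v1 and v5 between them cover only {purple, yellow} — a naked pair. Remove those values from v3, v4.
That leaves v3 = brown.
Determined: v2=black, v3=brown. The other variables each still have more than one consistent value. That makes 2.

2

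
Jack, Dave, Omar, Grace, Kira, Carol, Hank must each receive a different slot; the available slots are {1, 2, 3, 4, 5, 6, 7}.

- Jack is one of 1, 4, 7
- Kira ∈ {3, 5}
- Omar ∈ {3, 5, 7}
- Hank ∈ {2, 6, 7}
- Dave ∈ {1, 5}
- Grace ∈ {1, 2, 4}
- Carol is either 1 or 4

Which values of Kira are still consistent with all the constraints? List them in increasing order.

Among the 7 variables, 6 fits only Hank (and all 7 values in {1, 2, 3, 4, 5, 6, 7} must be used), so Hank = 6.
The 6 still-open variables draw from only 6 values {1, 2, 3, 4, 5, 7}, so each is used; only Grace can be 2, hence Grace = 2.
No further eliminations apply; Kira can still be any of 3, 5.

3, 5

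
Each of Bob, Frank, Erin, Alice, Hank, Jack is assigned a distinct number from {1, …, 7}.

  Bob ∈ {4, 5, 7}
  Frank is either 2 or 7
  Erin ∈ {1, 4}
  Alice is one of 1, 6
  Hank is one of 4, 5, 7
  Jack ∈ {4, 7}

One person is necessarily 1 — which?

Erin

The 6 variables together cover exactly {1, 2, 4, 5, 6, 7} — 6 values for 6 variables — and 2 appears only in Frank's list, so Frank = 2.
Among the 5 still-open variables, 6 fits only Alice (and all 5 values in {1, 4, 5, 6, 7} must be used), so Alice = 6.
Among the 4 still-open variables, 1 fits only Erin (and all 4 values in {1, 4, 5, 7} must be used), so Erin = 1.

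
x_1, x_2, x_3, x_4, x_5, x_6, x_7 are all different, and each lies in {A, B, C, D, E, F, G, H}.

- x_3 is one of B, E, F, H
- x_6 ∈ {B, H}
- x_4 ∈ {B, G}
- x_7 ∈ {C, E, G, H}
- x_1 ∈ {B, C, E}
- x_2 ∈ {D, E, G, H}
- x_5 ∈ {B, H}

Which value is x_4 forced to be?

Among the 7 variables, D fits only x_2 (and all 7 values in {B, C, D, E, F, G, H} must be used), so x_2 = D.
The 6 still-open variables together cover exactly {B, C, E, F, G, H} — 6 values for 6 variables — and F appears only in x_3's list, so x_3 = F.
The 2 variables x_5 and x_6 are confined to {B, H}, which locks those values in; drop them from x_1, x_4, x_7.
So x_4 = G.

G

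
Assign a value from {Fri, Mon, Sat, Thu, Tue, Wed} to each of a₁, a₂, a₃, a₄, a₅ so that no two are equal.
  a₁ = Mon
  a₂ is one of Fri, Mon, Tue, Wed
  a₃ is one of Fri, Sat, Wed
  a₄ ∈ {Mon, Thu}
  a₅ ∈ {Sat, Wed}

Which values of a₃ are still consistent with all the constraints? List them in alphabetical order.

Fri, Sat, Wed

a₁ has just one choice, so a₁ = Mon. So a₂, a₄ can't be Mon.
That leaves a₄ = Thu.
No further eliminations apply; a₃ can still be any of Fri, Sat, Wed.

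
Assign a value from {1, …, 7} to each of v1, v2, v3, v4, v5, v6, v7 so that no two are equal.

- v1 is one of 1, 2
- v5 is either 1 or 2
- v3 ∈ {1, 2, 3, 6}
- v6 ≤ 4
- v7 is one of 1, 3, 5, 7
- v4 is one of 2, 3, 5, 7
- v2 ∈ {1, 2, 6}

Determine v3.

3

Among the 7 variables, 4 fits only v6 (and all 7 values in {1, 2, 3, 4, 5, 6, 7} must be used), so v6 = 4.
The 2 variables v1 and v5 are confined to {1, 2}, which locks those values in; drop them from v2, v3, v4, v7.
That leaves v2 = 6. Remove 6 from v3.
So v3 = 3.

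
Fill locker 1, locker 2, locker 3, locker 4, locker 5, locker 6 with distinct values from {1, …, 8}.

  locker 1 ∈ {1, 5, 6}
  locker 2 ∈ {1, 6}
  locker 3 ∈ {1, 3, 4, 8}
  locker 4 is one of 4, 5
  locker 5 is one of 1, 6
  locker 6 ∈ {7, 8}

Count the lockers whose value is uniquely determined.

2

The 2 variables locker 2 and locker 5 are confined to {1, 6}, which locks those values in; drop them from locker 1, locker 3.
locker 1's domain is down to {5}, so locker 1 = 5. Remove 5 from locker 4.
locker 4's domain is down to {4}, so locker 4 = 4. Strike 4 from locker 3.
Determined: locker 1=5, locker 4=4. The other lockers each still have more than one consistent value. That makes 2.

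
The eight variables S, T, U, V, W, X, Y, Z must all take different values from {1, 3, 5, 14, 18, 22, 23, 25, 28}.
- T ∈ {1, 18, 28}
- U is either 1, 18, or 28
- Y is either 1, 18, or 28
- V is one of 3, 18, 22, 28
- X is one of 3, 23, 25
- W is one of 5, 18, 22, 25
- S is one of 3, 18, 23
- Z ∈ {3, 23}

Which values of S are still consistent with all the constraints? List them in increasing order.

Among the 8 variables, 5 fits only W (and all 8 values in {1, 3, 5, 18, 22, 23, 25, 28} must be used), so W = 5.
The 7 still-open variables together cover exactly {1, 3, 18, 22, 23, 25, 28} — 7 values for 7 variables — and 22 appears only in V's list, so V = 22.
The 6 still-open variables draw from only 6 values {1, 3, 18, 23, 25, 28}, so each is used; only X can be 25, hence X = 25.
T, U, Y share exactly the 3 values {1, 18, 28}; by pigeonhole those values go to them, so strike 1, 18, 28 from S.
No further eliminations apply; S can still be any of 3, 23.

3, 23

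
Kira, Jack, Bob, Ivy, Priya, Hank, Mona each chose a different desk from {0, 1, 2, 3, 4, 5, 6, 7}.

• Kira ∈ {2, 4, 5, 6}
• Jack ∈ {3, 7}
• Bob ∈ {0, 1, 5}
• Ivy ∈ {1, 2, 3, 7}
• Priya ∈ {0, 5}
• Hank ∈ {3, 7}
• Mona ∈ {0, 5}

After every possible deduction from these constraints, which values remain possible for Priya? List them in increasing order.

Jack and Hank between them cover only {3, 7} — a naked pair. Remove those values from Ivy.
Priya and Mona share exactly the 2 values {0, 5}; by pigeonhole those values go to them, so strike 0, 5 from Kira, Bob.
Bob must be 1 (only option left). Eliminate 1 elsewhere: Ivy.
That leaves Ivy = 2. Remove 2 from Kira.
No further eliminations apply; Priya can still be any of 0, 5.

0, 5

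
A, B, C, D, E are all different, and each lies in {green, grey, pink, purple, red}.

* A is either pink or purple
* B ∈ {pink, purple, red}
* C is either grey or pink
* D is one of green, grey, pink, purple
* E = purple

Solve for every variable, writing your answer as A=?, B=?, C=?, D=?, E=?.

E has just one choice, so E = purple. Remove purple from A, B, D.
A's domain is down to {pink}, so A = pink. Eliminate pink elsewhere: B, C, D.
B has just one choice, so B = red.
C has just one choice, so C = grey. So D can't be grey.
That leaves D = green.

A=pink, B=red, C=grey, D=green, E=purple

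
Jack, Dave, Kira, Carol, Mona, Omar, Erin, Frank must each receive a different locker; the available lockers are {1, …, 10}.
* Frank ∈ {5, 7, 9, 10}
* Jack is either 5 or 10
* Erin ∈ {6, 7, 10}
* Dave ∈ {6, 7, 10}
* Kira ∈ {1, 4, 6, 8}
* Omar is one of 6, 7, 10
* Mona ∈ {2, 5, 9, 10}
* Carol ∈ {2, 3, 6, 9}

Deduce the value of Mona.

2

Dave, Omar, Erin share exactly the 3 values {6, 7, 10}; by pigeonhole those values go to them, so strike 6, 7, 10 from Jack, Kira, Carol, Mona, Frank.
Jack has just one choice, so Jack = 5. Strike 5 from Mona, Frank.
That leaves Frank = 9. Strike 9 from Carol, Mona.
So Mona = 2.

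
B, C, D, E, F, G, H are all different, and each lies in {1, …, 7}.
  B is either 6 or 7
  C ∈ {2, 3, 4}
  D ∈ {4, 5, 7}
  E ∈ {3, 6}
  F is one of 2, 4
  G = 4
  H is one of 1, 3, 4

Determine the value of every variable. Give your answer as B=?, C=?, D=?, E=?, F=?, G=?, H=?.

G's domain is down to {4}, so G = 4. So C, D, F, H can't be 4.
F has just one choice, so F = 2. Eliminate 2 elsewhere: C.
C's domain is down to {3}, so C = 3. Remove 3 from E, H.
E must be 6 (only option left). Eliminate 6 elsewhere: B.
That leaves H = 1.
B has just one choice, so B = 7. So D can't be 7.
D must be 5 (only option left).

B=7, C=3, D=5, E=6, F=2, G=4, H=1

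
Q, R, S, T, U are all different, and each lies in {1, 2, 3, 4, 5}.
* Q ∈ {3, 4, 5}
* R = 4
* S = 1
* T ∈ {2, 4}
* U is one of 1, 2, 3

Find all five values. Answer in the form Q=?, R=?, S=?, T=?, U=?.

R must be 4 (only option left). Strike 4 from Q, T.
That leaves S = 1. Remove 1 from U.
T's domain is down to {2}, so T = 2. Eliminate 2 elsewhere: U.
That leaves U = 3. So Q can't be 3.
Q must be 5 (only option left).

Q=5, R=4, S=1, T=2, U=3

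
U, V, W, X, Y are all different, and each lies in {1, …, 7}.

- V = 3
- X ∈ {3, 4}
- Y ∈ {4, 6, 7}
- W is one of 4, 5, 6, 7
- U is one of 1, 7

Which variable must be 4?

V has just one choice, so V = 3. So X can't be 3.
So 4 goes to X.

X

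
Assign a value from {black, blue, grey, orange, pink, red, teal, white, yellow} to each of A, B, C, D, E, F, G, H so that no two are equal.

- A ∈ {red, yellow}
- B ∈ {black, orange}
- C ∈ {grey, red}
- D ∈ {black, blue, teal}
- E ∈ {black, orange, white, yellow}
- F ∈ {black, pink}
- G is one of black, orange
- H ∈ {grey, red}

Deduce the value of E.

The 2 variables B and G are confined to {black, orange}, which locks those values in; drop them from D, E, F.
F's domain is down to {pink}, so F = pink.
C and H between them cover only {grey, red} — a naked pair. Remove those values from A.
A's domain is down to {yellow}, so A = yellow. Strike yellow from E.
So E = white.

white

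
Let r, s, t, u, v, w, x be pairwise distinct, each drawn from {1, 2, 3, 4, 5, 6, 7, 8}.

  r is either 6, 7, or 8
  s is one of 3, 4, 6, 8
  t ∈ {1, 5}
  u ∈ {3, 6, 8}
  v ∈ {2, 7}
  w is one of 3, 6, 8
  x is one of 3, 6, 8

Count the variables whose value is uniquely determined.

u, w, x share exactly the 3 values {3, 6, 8}; by pigeonhole those values go to them, so strike 3, 6, 8 from r, s.
That leaves r = 7. Eliminate 7 elsewhere: v.
That leaves s = 4.
v's domain is down to {2}, so v = 2.
Determined: r=7, s=4, v=2. The other variables each still have more than one consistent value. That makes 3.

3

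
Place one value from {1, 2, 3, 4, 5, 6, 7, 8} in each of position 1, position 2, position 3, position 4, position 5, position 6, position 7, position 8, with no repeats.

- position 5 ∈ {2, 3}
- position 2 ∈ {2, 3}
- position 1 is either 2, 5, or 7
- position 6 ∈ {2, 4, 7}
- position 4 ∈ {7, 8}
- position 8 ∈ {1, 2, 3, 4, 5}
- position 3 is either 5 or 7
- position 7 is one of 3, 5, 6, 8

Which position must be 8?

The 8 variables together cover exactly {1, 2, 3, 4, 5, 6, 7, 8} — 8 values for 8 variables — and 1 appears only in position 8's list, so position 8 = 1.
The 7 still-open variables draw from only 7 values {2, 3, 4, 5, 6, 7, 8}, so each is used; only position 6 can be 4, hence position 6 = 4.
Among the 6 still-open variables, 6 fits only position 7 (and all 6 values in {2, 3, 5, 6, 7, 8} must be used), so position 7 = 6.
The 5 still-open variables draw from only 5 values {2, 3, 5, 7, 8}, so each is used; only position 4 can be 8, hence position 4 = 8.

position 4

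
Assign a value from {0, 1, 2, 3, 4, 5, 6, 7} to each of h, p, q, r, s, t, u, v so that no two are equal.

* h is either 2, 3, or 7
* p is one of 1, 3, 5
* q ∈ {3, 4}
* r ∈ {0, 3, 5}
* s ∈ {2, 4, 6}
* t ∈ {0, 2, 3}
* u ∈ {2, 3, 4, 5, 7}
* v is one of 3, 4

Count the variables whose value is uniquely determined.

The 8 variables together cover exactly {0, 1, 2, 3, 4, 5, 6, 7} — 8 values for 8 variables — and 1 appears only in p's list, so p = 1.
Among the 7 still-open variables, 6 fits only s (and all 7 values in {0, 2, 3, 4, 5, 6, 7} must be used), so s = 6.
q and v share exactly the 2 values {3, 4}; by pigeonhole those values go to them, so strike 3, 4 from h, r, t, u.
Determined: p=1, s=6. The other variables each still have more than one consistent value. That makes 2.

2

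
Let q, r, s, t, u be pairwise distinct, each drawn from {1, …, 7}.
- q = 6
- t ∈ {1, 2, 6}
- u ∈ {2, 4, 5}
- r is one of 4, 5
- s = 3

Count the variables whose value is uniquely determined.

q's domain is down to {6}, so q = 6. Remove 6 from t.
That leaves s = 3.
Determined: q=6, s=3. The other variables each still have more than one consistent value. That makes 2.

2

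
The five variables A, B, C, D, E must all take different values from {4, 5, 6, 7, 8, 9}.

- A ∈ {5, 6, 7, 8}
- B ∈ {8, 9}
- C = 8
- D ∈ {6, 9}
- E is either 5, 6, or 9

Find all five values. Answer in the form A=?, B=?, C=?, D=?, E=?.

C must be 8 (only option left). Eliminate 8 elsewhere: A, B.
B must be 9 (only option left). So D, E can't be 9.
D must be 6 (only option left). So A, E can't be 6.
E must be 5 (only option left). Eliminate 5 elsewhere: A.
A has just one choice, so A = 7.

A=7, B=9, C=8, D=6, E=5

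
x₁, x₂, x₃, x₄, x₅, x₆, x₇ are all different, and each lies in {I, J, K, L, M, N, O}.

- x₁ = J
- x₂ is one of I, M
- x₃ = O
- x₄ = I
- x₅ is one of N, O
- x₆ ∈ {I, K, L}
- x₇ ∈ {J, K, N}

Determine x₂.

M

x₁'s domain is down to {J}, so x₁ = J. Eliminate J elsewhere: x₇.
x₃ must be O (only option left). So x₅ can't be O.
That leaves x₄ = I. Strike I from x₂, x₆.
So x₂ = M.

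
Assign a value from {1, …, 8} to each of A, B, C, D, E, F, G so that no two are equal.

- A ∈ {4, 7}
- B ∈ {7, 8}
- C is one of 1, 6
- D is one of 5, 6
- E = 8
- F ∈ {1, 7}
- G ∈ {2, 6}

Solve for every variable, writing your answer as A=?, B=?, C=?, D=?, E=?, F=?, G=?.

E must be 8 (only option left). Remove 8 from B.
B has just one choice, so B = 7. So A, F can't be 7.
F has just one choice, so F = 1. Remove 1 from C.
A has just one choice, so A = 4.
C's domain is down to {6}, so C = 6. So D, G can't be 6.
D has just one choice, so D = 5.
G must be 2 (only option left).

A=4, B=7, C=6, D=5, E=8, F=1, G=2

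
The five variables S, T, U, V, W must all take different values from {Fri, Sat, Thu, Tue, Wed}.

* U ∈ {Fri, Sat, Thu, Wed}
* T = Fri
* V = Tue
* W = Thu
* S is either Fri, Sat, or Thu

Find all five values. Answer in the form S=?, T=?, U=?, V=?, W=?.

S=Sat, T=Fri, U=Wed, V=Tue, W=Thu

T's domain is down to {Fri}, so T = Fri. Strike Fri from S, U.
V has just one choice, so V = Tue.
W must be Thu (only option left). Eliminate Thu elsewhere: S, U.
S has just one choice, so S = Sat. Remove Sat from U.
U must be Wed (only option left).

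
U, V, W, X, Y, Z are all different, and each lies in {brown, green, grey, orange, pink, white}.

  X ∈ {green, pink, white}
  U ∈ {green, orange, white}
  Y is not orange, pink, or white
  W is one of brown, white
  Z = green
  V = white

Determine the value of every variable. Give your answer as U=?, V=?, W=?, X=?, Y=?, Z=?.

U=orange, V=white, W=brown, X=pink, Y=grey, Z=green

V must be white (only option left). So U, W, X can't be white.
W must be brown (only option left). Remove brown from Y.
Z must be green (only option left). Remove green from U, X, Y.
That leaves U = orange.
X has just one choice, so X = pink.
That leaves Y = grey.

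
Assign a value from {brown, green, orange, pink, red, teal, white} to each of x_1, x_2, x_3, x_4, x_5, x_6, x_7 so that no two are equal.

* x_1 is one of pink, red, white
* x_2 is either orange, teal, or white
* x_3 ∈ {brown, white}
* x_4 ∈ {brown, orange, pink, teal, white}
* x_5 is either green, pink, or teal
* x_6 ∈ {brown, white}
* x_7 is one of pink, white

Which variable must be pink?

x_7

The 7 variables draw from only 7 values {brown, green, orange, pink, red, teal, white}, so each is used; only x_5 can be green, hence x_5 = green.
Among the 6 still-open variables, red fits only x_1 (and all 6 values in {brown, orange, pink, red, teal, white} must be used), so x_1 = red.
x_3 and x_6 share exactly the 2 values {brown, white}; by pigeonhole those values go to them, so strike brown, white from x_2, x_4, x_7.
So pink goes to x_7.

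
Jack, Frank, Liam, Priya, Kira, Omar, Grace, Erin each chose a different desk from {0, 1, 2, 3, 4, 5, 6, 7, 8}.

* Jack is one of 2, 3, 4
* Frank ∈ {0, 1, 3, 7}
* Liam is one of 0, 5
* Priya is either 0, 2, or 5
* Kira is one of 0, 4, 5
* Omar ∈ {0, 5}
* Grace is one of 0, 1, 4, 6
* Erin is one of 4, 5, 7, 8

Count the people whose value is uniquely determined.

The 2 variables Liam and Omar are confined to {0, 5}, which locks those values in; drop them from Frank, Priya, Kira, Grace, Erin.
That leaves Priya = 2. Remove 2 from Jack.
Kira has just one choice, so Kira = 4. So Jack, Grace, Erin can't be 4.
Jack must be 3 (only option left). Eliminate 3 elsewhere: Frank.
Determined: Jack=3, Priya=2, Kira=4. The other people each still have more than one consistent value. That makes 3.

3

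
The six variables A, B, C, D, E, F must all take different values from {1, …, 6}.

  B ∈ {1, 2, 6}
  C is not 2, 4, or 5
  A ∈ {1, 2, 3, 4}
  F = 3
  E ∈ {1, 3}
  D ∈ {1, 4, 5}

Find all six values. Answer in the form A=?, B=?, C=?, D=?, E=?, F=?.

A=4, B=2, C=6, D=5, E=1, F=3

F has just one choice, so F = 3. Strike 3 from A, C, E.
E must be 1 (only option left). Eliminate 1 elsewhere: A, B, C, D.
C's domain is down to {6}, so C = 6. Strike 6 from B.
B must be 2 (only option left). So A can't be 2.
A must be 4 (only option left). Remove 4 from D.
D's domain is down to {5}, so D = 5.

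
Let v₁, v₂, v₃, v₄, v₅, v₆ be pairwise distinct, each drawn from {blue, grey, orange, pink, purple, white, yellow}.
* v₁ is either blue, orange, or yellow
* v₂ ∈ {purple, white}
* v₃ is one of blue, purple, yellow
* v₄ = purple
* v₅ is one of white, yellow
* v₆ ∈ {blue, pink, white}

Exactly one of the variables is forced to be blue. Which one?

v₃

v₄ has just one choice, so v₄ = purple. Eliminate purple elsewhere: v₂, v₃.
v₂ must be white (only option left). Strike white from v₅, v₆.
v₅ must be yellow (only option left). Eliminate yellow elsewhere: v₁, v₃.
So blue goes to v₃.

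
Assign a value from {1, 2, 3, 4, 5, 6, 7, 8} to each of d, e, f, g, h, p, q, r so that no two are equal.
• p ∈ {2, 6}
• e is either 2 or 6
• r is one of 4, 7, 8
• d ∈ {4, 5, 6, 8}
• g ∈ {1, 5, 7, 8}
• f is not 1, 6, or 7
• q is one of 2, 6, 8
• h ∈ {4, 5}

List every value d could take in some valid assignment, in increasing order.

The 8 variables together cover exactly {1, 2, 3, 4, 5, 6, 7, 8} — 8 values for 8 variables — and 1 appears only in g's list, so g = 1.
The 7 still-open variables draw from only 7 values {2, 3, 4, 5, 6, 7, 8}, so each is used; only f can be 3, hence f = 3.
Among the 6 still-open variables, 7 fits only r (and all 6 values in {2, 4, 5, 6, 7, 8} must be used), so r = 7.
e and p between them cover only {2, 6} — a naked pair. Remove those values from d, q.
q's domain is down to {8}, so q = 8. Remove 8 from d.
No further eliminations apply; d can still be any of 4, 5.

4, 5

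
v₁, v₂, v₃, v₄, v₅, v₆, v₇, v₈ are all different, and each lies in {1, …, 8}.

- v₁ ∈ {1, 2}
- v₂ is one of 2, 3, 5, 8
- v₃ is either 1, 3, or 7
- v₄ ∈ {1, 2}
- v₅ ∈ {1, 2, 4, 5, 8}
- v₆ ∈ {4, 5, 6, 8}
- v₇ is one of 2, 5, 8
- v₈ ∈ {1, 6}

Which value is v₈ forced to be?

Among the 8 variables, 7 fits only v₃ (and all 8 values in {1, 2, 3, 4, 5, 6, 7, 8} must be used), so v₃ = 7.
The 7 still-open variables draw from only 7 values {1, 2, 3, 4, 5, 6, 8}, so each is used; only v₂ can be 3, hence v₂ = 3.
The 2 variables v₁ and v₄ are confined to {1, 2}, which locks those values in; drop them from v₅, v₇, v₈.
So v₈ = 6.

6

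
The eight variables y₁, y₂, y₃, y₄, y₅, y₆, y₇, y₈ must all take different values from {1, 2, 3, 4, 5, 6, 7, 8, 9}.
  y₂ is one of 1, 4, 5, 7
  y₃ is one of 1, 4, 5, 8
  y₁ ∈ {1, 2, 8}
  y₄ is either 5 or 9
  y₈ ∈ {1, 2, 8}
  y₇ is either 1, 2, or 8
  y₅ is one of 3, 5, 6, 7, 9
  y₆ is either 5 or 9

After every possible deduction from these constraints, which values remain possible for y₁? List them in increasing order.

1, 2, 8

y₄ and y₆ share exactly the 2 values {5, 9}; by pigeonhole those values go to them, so strike 5, 9 from y₂, y₃, y₅.
y₁, y₇, y₈ between them cover only {1, 2, 8} — a naked triple. Remove those values from y₂, y₃.
That leaves y₃ = 4. So y₂ can't be 4.
y₂ has just one choice, so y₂ = 7. So y₅ can't be 7.
No further eliminations apply; y₁ can still be any of 1, 2, 8.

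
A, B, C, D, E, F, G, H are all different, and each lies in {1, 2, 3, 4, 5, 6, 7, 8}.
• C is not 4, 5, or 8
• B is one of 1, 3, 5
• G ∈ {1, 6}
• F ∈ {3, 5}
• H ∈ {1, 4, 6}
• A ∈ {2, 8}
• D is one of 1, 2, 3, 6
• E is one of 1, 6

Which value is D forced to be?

2

Among the 8 variables, 4 fits only H (and all 8 values in {1, 2, 3, 4, 5, 6, 7, 8} must be used), so H = 4.
Among the 7 still-open variables, 7 fits only C (and all 7 values in {1, 2, 3, 5, 6, 7, 8} must be used), so C = 7.
Among the 6 still-open variables, 8 fits only A (and all 6 values in {1, 2, 3, 5, 6, 8} must be used), so A = 8.
Among the 5 still-open variables, 2 fits only D (and all 5 values in {1, 2, 3, 5, 6} must be used), so D = 2.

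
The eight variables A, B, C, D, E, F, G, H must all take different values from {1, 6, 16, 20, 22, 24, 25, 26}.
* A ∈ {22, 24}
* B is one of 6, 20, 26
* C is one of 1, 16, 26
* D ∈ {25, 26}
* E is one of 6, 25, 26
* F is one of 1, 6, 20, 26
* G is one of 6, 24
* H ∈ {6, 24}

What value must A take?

The 8 variables draw from only 8 values {1, 6, 16, 20, 22, 24, 25, 26}, so each is used; only C can be 16, hence C = 16.
The 7 still-open variables together cover exactly {1, 6, 20, 22, 24, 25, 26} — 7 values for 7 variables — and 1 appears only in F's list, so F = 1.
The 6 still-open variables draw from only 6 values {6, 20, 22, 24, 25, 26}, so each is used; only B can be 20, hence B = 20.
Among the 5 still-open variables, 22 fits only A (and all 5 values in {6, 22, 24, 25, 26} must be used), so A = 22.

22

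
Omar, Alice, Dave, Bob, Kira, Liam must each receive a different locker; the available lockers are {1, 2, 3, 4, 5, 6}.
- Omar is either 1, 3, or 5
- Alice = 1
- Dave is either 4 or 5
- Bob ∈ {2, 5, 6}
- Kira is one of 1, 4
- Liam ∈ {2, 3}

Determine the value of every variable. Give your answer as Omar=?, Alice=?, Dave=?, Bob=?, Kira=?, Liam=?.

Omar=3, Alice=1, Dave=5, Bob=6, Kira=4, Liam=2

Alice has just one choice, so Alice = 1. So Omar, Kira can't be 1.
Kira must be 4 (only option left). Remove 4 from Dave.
Dave's domain is down to {5}, so Dave = 5. So Omar, Bob can't be 5.
Omar has just one choice, so Omar = 3. So Liam can't be 3.
That leaves Liam = 2. Remove 2 from Bob.
That leaves Bob = 6.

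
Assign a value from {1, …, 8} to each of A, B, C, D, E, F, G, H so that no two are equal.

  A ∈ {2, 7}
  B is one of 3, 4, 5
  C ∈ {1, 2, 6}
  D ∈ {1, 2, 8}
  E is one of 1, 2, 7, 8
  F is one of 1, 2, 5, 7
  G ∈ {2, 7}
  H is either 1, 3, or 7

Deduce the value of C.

6

The 8 variables together cover exactly {1, 2, 3, 4, 5, 6, 7, 8} — 8 values for 8 variables — and 4 appears only in B's list, so B = 4.
Among the 7 still-open variables, 3 fits only H (and all 7 values in {1, 2, 3, 5, 6, 7, 8} must be used), so H = 3.
The 6 still-open variables draw from only 6 values {1, 2, 5, 6, 7, 8}, so each is used; only F can be 5, hence F = 5.
The 5 still-open variables together cover exactly {1, 2, 6, 7, 8} — 5 values for 5 variables — and 6 appears only in C's list, so C = 6.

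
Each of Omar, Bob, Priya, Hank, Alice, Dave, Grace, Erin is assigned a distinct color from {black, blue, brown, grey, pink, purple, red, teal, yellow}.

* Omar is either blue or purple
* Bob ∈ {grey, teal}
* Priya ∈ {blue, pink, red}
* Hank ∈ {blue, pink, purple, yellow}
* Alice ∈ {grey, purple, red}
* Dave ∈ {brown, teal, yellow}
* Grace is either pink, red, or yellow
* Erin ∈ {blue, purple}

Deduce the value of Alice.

grey

Among the 8 variables, brown fits only Dave (and all 8 values in {blue, brown, grey, pink, purple, red, teal, yellow} must be used), so Dave = brown.
The 7 still-open variables together cover exactly {blue, grey, pink, purple, red, teal, yellow} — 7 values for 7 variables — and teal appears only in Bob's list, so Bob = teal.
The 6 still-open variables draw from only 6 values {blue, grey, pink, purple, red, yellow}, so each is used; only Alice can be grey, hence Alice = grey.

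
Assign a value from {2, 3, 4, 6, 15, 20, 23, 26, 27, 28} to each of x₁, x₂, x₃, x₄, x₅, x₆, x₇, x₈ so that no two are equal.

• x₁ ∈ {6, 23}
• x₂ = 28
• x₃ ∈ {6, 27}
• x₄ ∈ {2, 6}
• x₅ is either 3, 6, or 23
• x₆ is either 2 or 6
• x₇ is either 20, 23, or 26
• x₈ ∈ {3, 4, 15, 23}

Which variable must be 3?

x₅

x₂'s domain is down to {28}, so x₂ = 28.
The 2 variables x₄ and x₆ are confined to {2, 6}, which locks those values in; drop them from x₁, x₃, x₅.
x₁ must be 23 (only option left). Remove 23 from x₅, x₇, x₈.
So 3 goes to x₅.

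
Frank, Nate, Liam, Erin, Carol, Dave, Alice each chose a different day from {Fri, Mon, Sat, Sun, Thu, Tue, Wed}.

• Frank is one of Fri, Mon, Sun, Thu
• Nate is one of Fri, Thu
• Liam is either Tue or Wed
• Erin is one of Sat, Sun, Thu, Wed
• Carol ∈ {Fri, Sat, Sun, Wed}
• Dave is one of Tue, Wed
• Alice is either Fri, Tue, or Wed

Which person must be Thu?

Nate

Among the 7 variables, Mon fits only Frank (and all 7 values in {Fri, Mon, Sat, Sun, Thu, Tue, Wed} must be used), so Frank = Mon.
Liam and Dave between them cover only {Tue, Wed} — a naked pair. Remove those values from Erin, Carol, Alice.
That leaves Alice = Fri. Remove Fri from Nate, Carol.
So Thu goes to Nate.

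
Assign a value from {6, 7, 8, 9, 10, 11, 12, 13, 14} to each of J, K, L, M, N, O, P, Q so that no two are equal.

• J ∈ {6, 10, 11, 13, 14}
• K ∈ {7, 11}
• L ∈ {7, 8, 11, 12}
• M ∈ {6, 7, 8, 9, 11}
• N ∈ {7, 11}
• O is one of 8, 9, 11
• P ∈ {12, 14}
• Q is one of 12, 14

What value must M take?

6

The 2 variables K and N are confined to {7, 11}, which locks those values in; drop them from J, L, M, O.
P and Q between them cover only {12, 14} — a naked pair. Remove those values from J, L.
L must be 8 (only option left). Eliminate 8 elsewhere: M, O.
O must be 9 (only option left). Remove 9 from M.
So M = 6.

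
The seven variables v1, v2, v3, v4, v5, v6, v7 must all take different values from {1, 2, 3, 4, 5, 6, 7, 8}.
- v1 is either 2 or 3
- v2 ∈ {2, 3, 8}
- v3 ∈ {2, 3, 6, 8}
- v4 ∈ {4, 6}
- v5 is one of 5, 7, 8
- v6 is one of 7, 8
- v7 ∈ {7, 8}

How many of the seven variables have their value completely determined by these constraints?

The 7 variables draw from only 7 values {2, 3, 4, 5, 6, 7, 8}, so each is used; only v4 can be 4, hence v4 = 4.
The 6 still-open variables together cover exactly {2, 3, 5, 6, 7, 8} — 6 values for 6 variables — and 5 appears only in v5's list, so v5 = 5.
The 5 still-open variables draw from only 5 values {2, 3, 6, 7, 8}, so each is used; only v3 can be 6, hence v3 = 6.
v6 and v7 between them cover only {7, 8} — a naked pair. Remove those values from v2.
Determined: v3=6, v4=4, v5=5. The other variables each still have more than one consistent value. That makes 3.

3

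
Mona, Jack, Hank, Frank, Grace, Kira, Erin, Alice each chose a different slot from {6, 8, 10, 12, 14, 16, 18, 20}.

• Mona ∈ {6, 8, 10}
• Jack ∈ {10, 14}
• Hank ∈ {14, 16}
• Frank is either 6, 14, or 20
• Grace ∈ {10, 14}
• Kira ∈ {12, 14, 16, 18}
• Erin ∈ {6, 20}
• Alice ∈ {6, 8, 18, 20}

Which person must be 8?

The 8 variables draw from only 8 values {6, 8, 10, 12, 14, 16, 18, 20}, so each is used; only Kira can be 12, hence Kira = 12.
The 7 still-open variables draw from only 7 values {6, 8, 10, 14, 16, 18, 20}, so each is used; only Hank can be 16, hence Hank = 16.
Among the 6 still-open variables, 18 fits only Alice (and all 6 values in {6, 8, 10, 14, 18, 20} must be used), so Alice = 18.
The 5 still-open variables together cover exactly {6, 8, 10, 14, 20} — 5 values for 5 variables — and 8 appears only in Mona's list, so Mona = 8.

Mona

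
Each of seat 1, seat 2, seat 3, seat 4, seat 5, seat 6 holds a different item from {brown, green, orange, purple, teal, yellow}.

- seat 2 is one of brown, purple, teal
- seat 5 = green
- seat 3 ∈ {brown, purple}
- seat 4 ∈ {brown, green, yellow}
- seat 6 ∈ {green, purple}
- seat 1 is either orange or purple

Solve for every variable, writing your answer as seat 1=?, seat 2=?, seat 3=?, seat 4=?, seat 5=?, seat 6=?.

seat 1=orange, seat 2=teal, seat 3=brown, seat 4=yellow, seat 5=green, seat 6=purple

seat 5's domain is down to {green}, so seat 5 = green. Remove green from seat 4, seat 6.
That leaves seat 6 = purple. Eliminate purple elsewhere: seat 1, seat 2, seat 3.
That leaves seat 1 = orange.
seat 3 must be brown (only option left). Strike brown from seat 2, seat 4.
That leaves seat 4 = yellow.
seat 2's domain is down to {teal}, so seat 2 = teal.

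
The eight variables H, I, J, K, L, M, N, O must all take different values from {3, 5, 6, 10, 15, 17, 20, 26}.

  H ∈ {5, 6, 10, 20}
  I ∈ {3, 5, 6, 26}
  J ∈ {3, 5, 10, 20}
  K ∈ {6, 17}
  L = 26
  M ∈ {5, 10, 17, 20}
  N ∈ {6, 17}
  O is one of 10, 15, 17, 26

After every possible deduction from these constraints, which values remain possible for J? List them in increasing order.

L has just one choice, so L = 26. Strike 26 from I, O.
The 7 still-open variables together cover exactly {3, 5, 6, 10, 15, 17, 20} — 7 values for 7 variables — and 15 appears only in O's list, so O = 15.
K and N share exactly the 2 values {6, 17}; by pigeonhole those values go to them, so strike 6, 17 from H, I, M.
No further eliminations apply; J can still be any of 3, 5, 10, 20.

3, 5, 10, 20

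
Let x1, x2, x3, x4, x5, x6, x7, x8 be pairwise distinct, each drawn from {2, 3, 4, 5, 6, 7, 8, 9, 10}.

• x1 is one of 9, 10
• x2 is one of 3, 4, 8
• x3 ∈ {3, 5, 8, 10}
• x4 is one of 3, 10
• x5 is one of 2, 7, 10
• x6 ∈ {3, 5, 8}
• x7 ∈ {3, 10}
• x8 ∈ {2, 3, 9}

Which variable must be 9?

The 8 variables together cover exactly {2, 3, 4, 5, 7, 8, 9, 10} — 8 values for 8 variables — and 4 appears only in x2's list, so x2 = 4.
Among the 7 still-open variables, 7 fits only x5 (and all 7 values in {2, 3, 5, 7, 8, 9, 10} must be used), so x5 = 7.
Among the 6 still-open variables, 2 fits only x8 (and all 6 values in {2, 3, 5, 8, 9, 10} must be used), so x8 = 2.
Among the 5 still-open variables, 9 fits only x1 (and all 5 values in {3, 5, 8, 9, 10} must be used), so x1 = 9.

x1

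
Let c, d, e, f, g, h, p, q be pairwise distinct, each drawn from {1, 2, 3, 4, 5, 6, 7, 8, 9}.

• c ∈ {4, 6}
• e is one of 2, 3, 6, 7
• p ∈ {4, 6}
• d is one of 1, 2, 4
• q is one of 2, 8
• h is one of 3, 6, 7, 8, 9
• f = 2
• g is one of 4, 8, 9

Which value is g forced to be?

9

f has just one choice, so f = 2. Strike 2 from d, e, q.
That leaves q = 8. Remove 8 from g, h.
The 6 still-open variables draw from only 6 values {1, 3, 4, 6, 7, 9}, so each is used; only d can be 1, hence d = 1.
The 2 variables c and p are confined to {4, 6}, which locks those values in; drop them from e, g, h.
So g = 9.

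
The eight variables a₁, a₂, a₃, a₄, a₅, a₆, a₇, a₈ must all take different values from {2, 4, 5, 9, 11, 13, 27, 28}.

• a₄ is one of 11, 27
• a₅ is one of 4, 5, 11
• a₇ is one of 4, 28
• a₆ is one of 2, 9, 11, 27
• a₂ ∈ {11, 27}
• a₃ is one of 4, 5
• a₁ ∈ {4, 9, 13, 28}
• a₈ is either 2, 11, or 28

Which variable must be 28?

a₇

Among the 8 variables, 13 fits only a₁ (and all 8 values in {2, 4, 5, 9, 11, 13, 27, 28} must be used), so a₁ = 13.
The 7 still-open variables draw from only 7 values {2, 4, 5, 9, 11, 27, 28}, so each is used; only a₆ can be 9, hence a₆ = 9.
The 6 still-open variables together cover exactly {2, 4, 5, 11, 27, 28} — 6 values for 6 variables — and 2 appears only in a₈'s list, so a₈ = 2.
The 5 still-open variables together cover exactly {4, 5, 11, 27, 28} — 5 values for 5 variables — and 28 appears only in a₇'s list, so a₇ = 28.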